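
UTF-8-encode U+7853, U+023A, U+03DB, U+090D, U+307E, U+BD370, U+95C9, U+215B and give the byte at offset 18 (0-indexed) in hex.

0x97

U+7853 → 3-byte form E7 A1 93 at offsets 0–2.
U+023A → 2-byte form C8 BA at offsets 3–4.
U+03DB → 2-byte form CF 9B at offsets 5–6.
U+090D → 3-byte form E0 A4 8D at offsets 7–9.
U+307E → 3-byte form E3 81 BE at offsets 10–12.
U+BD370 → 4-byte form F2 BD 8D B0 at offsets 13–16.
U+95C9 → 3-byte form E9 97 89 at offsets 17–19.
Offset 18 falls in char 7's range; it's byte 2 of E9 97 89 = 0x97.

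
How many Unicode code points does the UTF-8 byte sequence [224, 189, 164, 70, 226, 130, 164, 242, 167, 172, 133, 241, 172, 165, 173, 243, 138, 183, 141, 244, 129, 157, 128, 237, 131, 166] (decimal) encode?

8

Byte at offset 0: 0xE0 = 11100000 → 3-byte char (#1). Advance 3.
Byte at offset 3: 0x46 = 01000110 → 1-byte char (#2). Advance 1.
Byte at offset 4: 0xE2 = 11100010 → 3-byte char (#3). Advance 3.
Byte at offset 7: 0xF2 = 11110010 → 4-byte char (#4). Advance 4.
Byte at offset 11: 0xF1 = 11110001 → 4-byte char (#5). Advance 4.
Byte at offset 15: 0xF3 = 11110011 → 4-byte char (#6). Advance 4.
Byte at offset 19: 0xF4 = 11110100 → 4-byte char (#7). Advance 4.
Byte at offset 23: 0xED = 11101101 → 3-byte char (#8). Advance 3.
Reached end at offset 26 after 8 code points.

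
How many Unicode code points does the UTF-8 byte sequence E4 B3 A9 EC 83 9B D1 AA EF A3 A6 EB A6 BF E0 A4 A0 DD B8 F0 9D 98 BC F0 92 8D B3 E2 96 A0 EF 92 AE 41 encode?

Byte at offset 0: 0xE4 = 11100100 → 3-byte char (#1). Advance 3.
Byte at offset 3: 0xEC = 11101100 → 3-byte char (#2). Advance 3.
Byte at offset 6: 0xD1 = 11010001 → 2-byte char (#3). Advance 2.
Byte at offset 8: 0xEF = 11101111 → 3-byte char (#4). Advance 3.
Byte at offset 11: 0xEB = 11101011 → 3-byte char (#5). Advance 3.
Byte at offset 14: 0xE0 = 11100000 → 3-byte char (#6). Advance 3.
Byte at offset 17: 0xDD = 11011101 → 2-byte char (#7). Advance 2.
Byte at offset 19: 0xF0 = 11110000 → 4-byte char (#8). Advance 4.
Byte at offset 23: 0xF0 = 11110000 → 4-byte char (#9). Advance 4.
Byte at offset 27: 0xE2 = 11100010 → 3-byte char (#10). Advance 3.
Byte at offset 30: 0xEF = 11101111 → 3-byte char (#11). Advance 3.
Byte at offset 33: 0x41 = 01000001 → 1-byte char (#12). Advance 1.
Reached end at offset 34 after 12 code points.

12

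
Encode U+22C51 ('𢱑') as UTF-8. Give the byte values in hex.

F0 A2 B1 91

U+22C51 = 0x22C51 = 142417 decimal. In range U+10000–U+10FFFF → 4-byte form: 11110xxx 10xxxxxx 10xxxxxx 10xxxxxx.
Binary (21 bits): 000100010110001010001.
Split 3+6+6+6: 000 | 100010 | 110001 | 010001.
Byte 1: 11110000 = 0xF0.
Byte 2: 10100010 = 0xA2.
Byte 3: 10110001 = 0xB1.
Byte 4: 10010001 = 0x91.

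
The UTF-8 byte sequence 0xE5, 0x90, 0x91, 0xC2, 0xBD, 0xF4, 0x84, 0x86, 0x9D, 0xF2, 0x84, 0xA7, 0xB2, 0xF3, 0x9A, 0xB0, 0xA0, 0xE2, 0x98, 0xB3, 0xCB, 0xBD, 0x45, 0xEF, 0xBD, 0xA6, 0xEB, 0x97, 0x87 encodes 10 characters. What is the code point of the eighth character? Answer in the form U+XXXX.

U+0045

Offset 0: leading byte 0xE5 = 11100101 → 3-byte char #1 = E5 90 91.
Offset 3: leading byte 0xC2 = 11000010 → 2-byte char #2 = C2 BD.
Offset 5: leading byte 0xF4 = 11110100 → 4-byte char #3 = F4 84 86 9D.
Offset 9: leading byte 0xF2 = 11110010 → 4-byte char #4 = F2 84 A7 B2.
Offset 13: leading byte 0xF3 = 11110011 → 4-byte char #5 = F3 9A B0 A0.
Offset 17: leading byte 0xE2 = 11100010 → 3-byte char #6 = E2 98 B3.
Offset 20: leading byte 0xCB = 11001011 → 2-byte char #7 = CB BD.
Offset 22: leading byte 0x45 = 01000101 → 1-byte char #8 = 45.
Leading byte 0x45 = 01000101 matches 0xxxxxxx → 1-byte sequence.
Byte 1: 0x45 = 01000101, payload 1000101 (7 bits).
Concatenate: 1000101 = 0x45 (7 bits → U+0045).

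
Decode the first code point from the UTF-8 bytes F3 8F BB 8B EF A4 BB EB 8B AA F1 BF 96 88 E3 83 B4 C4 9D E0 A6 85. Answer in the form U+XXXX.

Offset 0: leading byte 0xF3 = 11110011 → 4-byte char #1 = F3 8F BB 8B.
Leading byte 0xF3 = 11110011 matches 11110xxx → 4-byte sequence.
Byte 1: 0xF3 = 11110011, payload 011 (3 bits).
Byte 2: 0x8F = 10001111 (10xxxxxx ✓), payload 001111.
Byte 3: 0xBB = 10111011 (10xxxxxx ✓), payload 111011.
Byte 4: 0x8B = 10001011 (10xxxxxx ✓), payload 001011.
Concatenate: 011001111111011001011 = 0xCFECB (21 bits → U+CFECB).

U+CFECB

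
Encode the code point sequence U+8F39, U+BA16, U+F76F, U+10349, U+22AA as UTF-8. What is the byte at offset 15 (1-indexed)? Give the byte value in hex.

0x8A

1-indexed offset 15 is 0-indexed offset 14.
U+8F39 → 3-byte form E8 BC B9 at offsets 0–2.
U+BA16 → 3-byte form EB A8 96 at offsets 3–5.
U+F76F → 3-byte form EF 9D AF at offsets 6–8.
U+10349 → 4-byte form F0 90 8D 89 at offsets 9–12.
U+22AA → 3-byte form E2 8A AA at offsets 13–15.
Offset 14 falls in char 5's range; it's byte 2 of E2 8A AA = 0x8A.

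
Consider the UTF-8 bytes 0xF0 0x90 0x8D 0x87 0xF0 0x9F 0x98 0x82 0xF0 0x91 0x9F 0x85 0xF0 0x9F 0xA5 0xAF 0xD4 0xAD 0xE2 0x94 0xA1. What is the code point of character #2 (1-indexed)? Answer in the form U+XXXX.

U+1F602

Offset 0: leading byte 0xF0 = 11110000 → 4-byte char #1 = F0 90 8D 87.
Offset 4: leading byte 0xF0 = 11110000 → 4-byte char #2 = F0 9F 98 82.
Leading byte 0xF0 = 11110000 matches 11110xxx → 4-byte sequence.
Byte 1: 0xF0 = 11110000, payload 000 (3 bits).
Byte 2: 0x9F = 10011111 (10xxxxxx ✓), payload 011111.
Byte 3: 0x98 = 10011000 (10xxxxxx ✓), payload 011000.
Byte 4: 0x82 = 10000010 (10xxxxxx ✓), payload 000010.
Concatenate: 000011111011000000010 = 0x1F602 (21 bits → U+1F602).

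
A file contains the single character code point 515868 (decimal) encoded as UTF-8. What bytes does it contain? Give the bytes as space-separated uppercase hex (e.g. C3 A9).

U+7DF1C = 0x7DF1C = 515868 decimal. In range U+10000–U+10FFFF → 4-byte form: 11110xxx 10xxxxxx 10xxxxxx 10xxxxxx.
Binary (21 bits): 001111101111100011100.
Split 3+6+6+6: 001 | 111101 | 111100 | 011100.
Byte 1: 11110001 = 0xF1.
Byte 2: 10111101 = 0xBD.
Byte 3: 10111100 = 0xBC.
Byte 4: 10011100 = 0x9C.

F1 BD BC 9C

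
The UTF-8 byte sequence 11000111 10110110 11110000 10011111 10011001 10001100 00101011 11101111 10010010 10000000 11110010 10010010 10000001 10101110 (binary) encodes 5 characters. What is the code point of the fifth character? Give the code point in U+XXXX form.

Offset 0: leading byte 0xC7 = 11000111 → 2-byte char #1 = C7 B6.
Offset 2: leading byte 0xF0 = 11110000 → 4-byte char #2 = F0 9F 99 8C.
Offset 6: leading byte 0x2B = 00101011 → 1-byte char #3 = 2B.
Offset 7: leading byte 0xEF = 11101111 → 3-byte char #4 = EF 92 80.
Offset 10: leading byte 0xF2 = 11110010 → 4-byte char #5 = F2 92 81 AE.
Leading byte 0xF2 = 11110010 matches 11110xxx → 4-byte sequence.
Byte 1: 0xF2 = 11110010, payload 010 (3 bits).
Byte 2: 0x92 = 10010010 (10xxxxxx ✓), payload 010010.
Byte 3: 0x81 = 10000001 (10xxxxxx ✓), payload 000001.
Byte 4: 0xAE = 10101110 (10xxxxxx ✓), payload 101110.
Concatenate: 010010010000001101110 = 0x9206E (21 bits → U+9206E).

U+9206E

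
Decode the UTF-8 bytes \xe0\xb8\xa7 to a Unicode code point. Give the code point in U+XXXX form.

Leading byte 0xE0 = 11100000 matches 1110xxxx → 3-byte sequence.
Byte 1: 0xE0 = 11100000, payload 0000 (4 bits).
Byte 2: 0xB8 = 10111000 (10xxxxxx ✓), payload 111000.
Byte 3: 0xA7 = 10100111 (10xxxxxx ✓), payload 100111.
Concatenate: 0000111000100111 = 0xE27 (16 bits → U+0E27).

U+0E27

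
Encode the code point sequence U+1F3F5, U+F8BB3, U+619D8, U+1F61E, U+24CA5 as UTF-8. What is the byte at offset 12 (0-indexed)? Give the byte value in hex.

0xF0

U+1F3F5 → 4-byte form F0 9F 8F B5 at offsets 0–3.
U+F8BB3 → 4-byte form F3 B8 AE B3 at offsets 4–7.
U+619D8 → 4-byte form F1 A1 A7 98 at offsets 8–11.
U+1F61E → 4-byte form F0 9F 98 9E at offsets 12–15.
Offset 12 falls in char 4's range; it's byte 1 of F0 9F 98 9E = 0xF0.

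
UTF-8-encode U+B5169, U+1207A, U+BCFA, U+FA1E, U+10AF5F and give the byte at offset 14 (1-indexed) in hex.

1-indexed offset 14 is 0-indexed offset 13.
U+B5169 → 4-byte form F2 B5 85 A9 at offsets 0–3.
U+1207A → 4-byte form F0 92 81 BA at offsets 4–7.
U+BCFA → 3-byte form EB B3 BA at offsets 8–10.
U+FA1E → 3-byte form EF A8 9E at offsets 11–13.
Offset 13 falls in char 4's range; it's byte 3 of EF A8 9E = 0x9E.

0x9E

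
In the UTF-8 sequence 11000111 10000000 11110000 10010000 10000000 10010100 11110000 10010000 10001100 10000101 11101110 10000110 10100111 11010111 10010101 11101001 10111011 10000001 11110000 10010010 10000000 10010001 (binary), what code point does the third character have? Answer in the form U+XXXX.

U+10305

Offset 0: leading byte 0xC7 = 11000111 → 2-byte char #1 = C7 80.
Offset 2: leading byte 0xF0 = 11110000 → 4-byte char #2 = F0 90 80 94.
Offset 6: leading byte 0xF0 = 11110000 → 4-byte char #3 = F0 90 8C 85.
Leading byte 0xF0 = 11110000 matches 11110xxx → 4-byte sequence.
Byte 1: 0xF0 = 11110000, payload 000 (3 bits).
Byte 2: 0x90 = 10010000 (10xxxxxx ✓), payload 010000.
Byte 3: 0x8C = 10001100 (10xxxxxx ✓), payload 001100.
Byte 4: 0x85 = 10000101 (10xxxxxx ✓), payload 000101.
Concatenate: 000010000001100000101 = 0x10305 (21 bits → U+10305).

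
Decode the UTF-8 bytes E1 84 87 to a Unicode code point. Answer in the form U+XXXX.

U+1107

Leading byte 0xE1 = 11100001 matches 1110xxxx → 3-byte sequence.
Byte 1: 0xE1 = 11100001, payload 0001 (4 bits).
Byte 2: 0x84 = 10000100 (10xxxxxx ✓), payload 000100.
Byte 3: 0x87 = 10000111 (10xxxxxx ✓), payload 000111.
Concatenate: 0001000100000111 = 0x1107 (16 bits → U+1107).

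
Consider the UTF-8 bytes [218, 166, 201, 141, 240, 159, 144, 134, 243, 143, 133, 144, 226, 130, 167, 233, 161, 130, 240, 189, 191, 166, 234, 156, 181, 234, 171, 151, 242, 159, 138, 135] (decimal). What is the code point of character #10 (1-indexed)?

Offset 0: leading byte 0xDA = 11011010 → 2-byte char #1 = DA A6.
Offset 2: leading byte 0xC9 = 11001001 → 2-byte char #2 = C9 8D.
Offset 4: leading byte 0xF0 = 11110000 → 4-byte char #3 = F0 9F 90 86.
Offset 8: leading byte 0xF3 = 11110011 → 4-byte char #4 = F3 8F 85 90.
Offset 12: leading byte 0xE2 = 11100010 → 3-byte char #5 = E2 82 A7.
Offset 15: leading byte 0xE9 = 11101001 → 3-byte char #6 = E9 A1 82.
Offset 18: leading byte 0xF0 = 11110000 → 4-byte char #7 = F0 BD BF A6.
Offset 22: leading byte 0xEA = 11101010 → 3-byte char #8 = EA 9C B5.
Offset 25: leading byte 0xEA = 11101010 → 3-byte char #9 = EA AB 97.
Offset 28: leading byte 0xF2 = 11110010 → 4-byte char #10 = F2 9F 8A 87.
Leading byte 0xF2 = 11110010 matches 11110xxx → 4-byte sequence.
Byte 1: 0xF2 = 11110010, payload 010 (3 bits).
Byte 2: 0x9F = 10011111 (10xxxxxx ✓), payload 011111.
Byte 3: 0x8A = 10001010 (10xxxxxx ✓), payload 001010.
Byte 4: 0x87 = 10000111 (10xxxxxx ✓), payload 000111.
Concatenate: 010011111001010000111 = 0x9F287 (21 bits → U+9F287).

U+9F287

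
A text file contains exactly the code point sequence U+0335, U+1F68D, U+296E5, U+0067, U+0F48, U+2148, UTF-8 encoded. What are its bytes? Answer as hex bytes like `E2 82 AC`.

CC B5 F0 9F 9A 8D F0 A9 9B A5 67 E0 BD 88 E2 85 88

U+0335: 2-byte form → CC B5.
U+1F68D: 4-byte form → F0 9F 9A 8D.
U+296E5: 4-byte form → F0 A9 9B A5.
U+0067: 1-byte form → 67.
U+0F48: 3-byte form → E0 BD 88.
U+2148: 3-byte form → E2 85 88.
Concatenated (17 bytes): CC B5 F0 9F 9A 8D F0 A9 9B A5 67 E0 BD 88 E2 85 88.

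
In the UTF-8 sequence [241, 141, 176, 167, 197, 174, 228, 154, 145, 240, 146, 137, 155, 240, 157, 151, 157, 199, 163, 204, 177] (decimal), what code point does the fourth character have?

Offset 0: leading byte 0xF1 = 11110001 → 4-byte char #1 = F1 8D B0 A7.
Offset 4: leading byte 0xC5 = 11000101 → 2-byte char #2 = C5 AE.
Offset 6: leading byte 0xE4 = 11100100 → 3-byte char #3 = E4 9A 91.
Offset 9: leading byte 0xF0 = 11110000 → 4-byte char #4 = F0 92 89 9B.
Leading byte 0xF0 = 11110000 matches 11110xxx → 4-byte sequence.
Byte 1: 0xF0 = 11110000, payload 000 (3 bits).
Byte 2: 0x92 = 10010010 (10xxxxxx ✓), payload 010010.
Byte 3: 0x89 = 10001001 (10xxxxxx ✓), payload 001001.
Byte 4: 0x9B = 10011011 (10xxxxxx ✓), payload 011011.
Concatenate: 000010010001001011011 = 0x1225B (21 bits → U+1225B).

U+1225B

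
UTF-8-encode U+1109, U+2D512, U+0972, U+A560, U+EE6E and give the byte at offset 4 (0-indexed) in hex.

0xAD

U+1109 → 3-byte form E1 84 89 at offsets 0–2.
U+2D512 → 4-byte form F0 AD 94 92 at offsets 3–6.
Offset 4 falls in char 2's range; it's byte 2 of F0 AD 94 92 = 0xAD.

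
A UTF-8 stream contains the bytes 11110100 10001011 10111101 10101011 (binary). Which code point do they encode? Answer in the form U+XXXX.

Leading byte 0xF4 = 11110100 matches 11110xxx → 4-byte sequence.
Byte 1: 0xF4 = 11110100, payload 100 (3 bits).
Byte 2: 0x8B = 10001011 (10xxxxxx ✓), payload 001011.
Byte 3: 0xBD = 10111101 (10xxxxxx ✓), payload 111101.
Byte 4: 0xAB = 10101011 (10xxxxxx ✓), payload 101011.
Concatenate: 100001011111101101011 = 0x10BF6B (21 bits → U+10BF6B).

U+10BF6B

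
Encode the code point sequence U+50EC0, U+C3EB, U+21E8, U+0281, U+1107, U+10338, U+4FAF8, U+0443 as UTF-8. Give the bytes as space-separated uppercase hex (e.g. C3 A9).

F1 90 BB 80 EC 8F AB E2 87 A8 CA 81 E1 84 87 F0 90 8C B8 F1 8F AB B8 D1 83

U+50EC0: 4-byte form → F1 90 BB 80.
U+C3EB: 3-byte form → EC 8F AB.
U+21E8: 3-byte form → E2 87 A8.
U+0281: 2-byte form → CA 81.
U+1107: 3-byte form → E1 84 87.
U+10338: 4-byte form → F0 90 8C B8.
U+4FAF8: 4-byte form → F1 8F AB B8.
U+0443: 2-byte form → D1 83.
Concatenated (25 bytes): F1 90 BB 80 EC 8F AB E2 87 A8 CA 81 E1 84 87 F0 90 8C B8 F1 8F AB B8 D1 83.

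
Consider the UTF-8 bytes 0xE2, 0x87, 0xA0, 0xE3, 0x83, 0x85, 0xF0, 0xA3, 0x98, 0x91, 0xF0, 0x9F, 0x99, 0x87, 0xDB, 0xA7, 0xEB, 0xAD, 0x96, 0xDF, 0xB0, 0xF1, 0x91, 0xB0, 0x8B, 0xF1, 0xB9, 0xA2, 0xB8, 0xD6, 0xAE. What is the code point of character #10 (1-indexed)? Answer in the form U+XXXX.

U+05AE

Offset 0: leading byte 0xE2 = 11100010 → 3-byte char #1 = E2 87 A0.
Offset 3: leading byte 0xE3 = 11100011 → 3-byte char #2 = E3 83 85.
Offset 6: leading byte 0xF0 = 11110000 → 4-byte char #3 = F0 A3 98 91.
Offset 10: leading byte 0xF0 = 11110000 → 4-byte char #4 = F0 9F 99 87.
Offset 14: leading byte 0xDB = 11011011 → 2-byte char #5 = DB A7.
Offset 16: leading byte 0xEB = 11101011 → 3-byte char #6 = EB AD 96.
Offset 19: leading byte 0xDF = 11011111 → 2-byte char #7 = DF B0.
Offset 21: leading byte 0xF1 = 11110001 → 4-byte char #8 = F1 91 B0 8B.
Offset 25: leading byte 0xF1 = 11110001 → 4-byte char #9 = F1 B9 A2 B8.
Offset 29: leading byte 0xD6 = 11010110 → 2-byte char #10 = D6 AE.
Leading byte 0xD6 = 11010110 matches 110xxxxx → 2-byte sequence.
Byte 1: 0xD6 = 11010110, payload 10110 (5 bits).
Byte 2: 0xAE = 10101110 (10xxxxxx ✓), payload 101110.
Concatenate: 10110101110 = 0x5AE (11 bits → U+05AE).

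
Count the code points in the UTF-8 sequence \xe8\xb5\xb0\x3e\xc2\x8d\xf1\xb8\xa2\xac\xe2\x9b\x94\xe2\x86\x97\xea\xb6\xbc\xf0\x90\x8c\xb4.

8

Byte at offset 0: 0xE8 = 11101000 → 3-byte char (#1). Advance 3.
Byte at offset 3: 0x3E = 00111110 → 1-byte char (#2). Advance 1.
Byte at offset 4: 0xC2 = 11000010 → 2-byte char (#3). Advance 2.
Byte at offset 6: 0xF1 = 11110001 → 4-byte char (#4). Advance 4.
Byte at offset 10: 0xE2 = 11100010 → 3-byte char (#5). Advance 3.
Byte at offset 13: 0xE2 = 11100010 → 3-byte char (#6). Advance 3.
Byte at offset 16: 0xEA = 11101010 → 3-byte char (#7). Advance 3.
Byte at offset 19: 0xF0 = 11110000 → 4-byte char (#8). Advance 4.
Reached end at offset 23 after 8 code points.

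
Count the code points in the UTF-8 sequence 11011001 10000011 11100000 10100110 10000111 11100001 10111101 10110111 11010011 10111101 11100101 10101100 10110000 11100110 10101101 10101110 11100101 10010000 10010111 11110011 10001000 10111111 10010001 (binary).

Byte at offset 0: 0xD9 = 11011001 → 2-byte char (#1). Advance 2.
Byte at offset 2: 0xE0 = 11100000 → 3-byte char (#2). Advance 3.
Byte at offset 5: 0xE1 = 11100001 → 3-byte char (#3). Advance 3.
Byte at offset 8: 0xD3 = 11010011 → 2-byte char (#4). Advance 2.
Byte at offset 10: 0xE5 = 11100101 → 3-byte char (#5). Advance 3.
Byte at offset 13: 0xE6 = 11100110 → 3-byte char (#6). Advance 3.
Byte at offset 16: 0xE5 = 11100101 → 3-byte char (#7). Advance 3.
Byte at offset 19: 0xF3 = 11110011 → 4-byte char (#8). Advance 4.
Reached end at offset 23 after 8 code points.

8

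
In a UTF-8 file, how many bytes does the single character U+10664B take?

4

U+10664B = 0x10664B. UTF-8 uses 1 byte below 0x80, 2 below 0x800, 3 below 0x10000, 4 up to 0x10FFFF. 0x10664B is in U+10000–U+10FFFF → 4 bytes.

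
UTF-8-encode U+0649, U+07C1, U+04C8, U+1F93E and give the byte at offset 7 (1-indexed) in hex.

1-indexed offset 7 is 0-indexed offset 6.
U+0649 → 2-byte form D9 89 at offsets 0–1.
U+07C1 → 2-byte form DF 81 at offsets 2–3.
U+04C8 → 2-byte form D3 88 at offsets 4–5.
U+1F93E → 4-byte form F0 9F A4 BE at offsets 6–9.
Offset 6 falls in char 4's range; it's byte 1 of F0 9F A4 BE = 0xF0.

0xF0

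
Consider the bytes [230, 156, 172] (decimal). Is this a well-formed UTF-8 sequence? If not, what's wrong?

Leading byte 0xE6 = 11100110 → 3-byte form.
Continuation bytes 0x9C=10011100, 0xAC=10101100 all match 10xxxxxx.
Decoded value 0x672C is ≥ 0x800 (shortest form) and not a surrogate.

valid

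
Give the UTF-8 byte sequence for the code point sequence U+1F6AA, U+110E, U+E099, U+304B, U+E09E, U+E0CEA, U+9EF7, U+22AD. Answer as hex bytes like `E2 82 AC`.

F0 9F 9A AA E1 84 8E EE 82 99 E3 81 8B EE 82 9E F3 A0 B3 AA E9 BB B7 E2 8A AD

U+1F6AA: 4-byte form → F0 9F 9A AA.
U+110E: 3-byte form → E1 84 8E.
U+E099: 3-byte form → EE 82 99.
U+304B: 3-byte form → E3 81 8B.
U+E09E: 3-byte form → EE 82 9E.
U+E0CEA: 4-byte form → F3 A0 B3 AA.
U+9EF7: 3-byte form → E9 BB B7.
U+22AD: 3-byte form → E2 8A AD.
Concatenated (26 bytes): F0 9F 9A AA E1 84 8E EE 82 99 E3 81 8B EE 82 9E F3 A0 B3 AA E9 BB B7 E2 8A AD.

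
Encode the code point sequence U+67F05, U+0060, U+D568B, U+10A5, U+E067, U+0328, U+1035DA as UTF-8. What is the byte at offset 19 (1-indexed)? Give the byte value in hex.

1-indexed offset 19 is 0-indexed offset 18.
U+67F05 → 4-byte form F1 A7 BC 85 at offsets 0–3.
U+0060 → 1-byte form 60 at offsets 4–4.
U+D568B → 4-byte form F3 95 9A 8B at offsets 5–8.
U+10A5 → 3-byte form E1 82 A5 at offsets 9–11.
U+E067 → 3-byte form EE 81 A7 at offsets 12–14.
U+0328 → 2-byte form CC A8 at offsets 15–16.
U+1035DA → 4-byte form F4 83 97 9A at offsets 17–20.
Offset 18 falls in char 7's range; it's byte 2 of F4 83 97 9A = 0x83.

0x83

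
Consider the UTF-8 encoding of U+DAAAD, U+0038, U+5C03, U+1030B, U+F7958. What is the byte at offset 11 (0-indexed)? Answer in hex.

0x8B

U+DAAAD → 4-byte form F3 9A AA AD at offsets 0–3.
U+0038 → 1-byte form 38 at offsets 4–4.
U+5C03 → 3-byte form E5 B0 83 at offsets 5–7.
U+1030B → 4-byte form F0 90 8C 8B at offsets 8–11.
Offset 11 falls in char 4's range; it's byte 4 of F0 90 8C 8B = 0x8B.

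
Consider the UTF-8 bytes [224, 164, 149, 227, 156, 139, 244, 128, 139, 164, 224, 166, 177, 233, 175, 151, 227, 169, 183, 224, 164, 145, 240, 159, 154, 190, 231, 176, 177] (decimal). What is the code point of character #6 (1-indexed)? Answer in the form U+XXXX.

U+3A77

Offset 0: leading byte 0xE0 = 11100000 → 3-byte char #1 = E0 A4 95.
Offset 3: leading byte 0xE3 = 11100011 → 3-byte char #2 = E3 9C 8B.
Offset 6: leading byte 0xF4 = 11110100 → 4-byte char #3 = F4 80 8B A4.
Offset 10: leading byte 0xE0 = 11100000 → 3-byte char #4 = E0 A6 B1.
Offset 13: leading byte 0xE9 = 11101001 → 3-byte char #5 = E9 AF 97.
Offset 16: leading byte 0xE3 = 11100011 → 3-byte char #6 = E3 A9 B7.
Leading byte 0xE3 = 11100011 matches 1110xxxx → 3-byte sequence.
Byte 1: 0xE3 = 11100011, payload 0011 (4 bits).
Byte 2: 0xA9 = 10101001 (10xxxxxx ✓), payload 101001.
Byte 3: 0xB7 = 10110111 (10xxxxxx ✓), payload 110111.
Concatenate: 0011101001110111 = 0x3A77 (16 bits → U+3A77).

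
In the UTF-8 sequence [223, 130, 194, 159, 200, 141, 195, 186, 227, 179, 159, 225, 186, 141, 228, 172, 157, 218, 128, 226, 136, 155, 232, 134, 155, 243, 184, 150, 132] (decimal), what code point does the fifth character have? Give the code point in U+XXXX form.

U+3CDF

Offset 0: leading byte 0xDF = 11011111 → 2-byte char #1 = DF 82.
Offset 2: leading byte 0xC2 = 11000010 → 2-byte char #2 = C2 9F.
Offset 4: leading byte 0xC8 = 11001000 → 2-byte char #3 = C8 8D.
Offset 6: leading byte 0xC3 = 11000011 → 2-byte char #4 = C3 BA.
Offset 8: leading byte 0xE3 = 11100011 → 3-byte char #5 = E3 B3 9F.
Leading byte 0xE3 = 11100011 matches 1110xxxx → 3-byte sequence.
Byte 1: 0xE3 = 11100011, payload 0011 (4 bits).
Byte 2: 0xB3 = 10110011 (10xxxxxx ✓), payload 110011.
Byte 3: 0x9F = 10011111 (10xxxxxx ✓), payload 011111.
Concatenate: 0011110011011111 = 0x3CDF (16 bits → U+3CDF).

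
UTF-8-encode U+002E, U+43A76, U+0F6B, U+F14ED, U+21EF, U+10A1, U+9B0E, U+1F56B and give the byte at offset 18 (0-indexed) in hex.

0xE9

U+002E → 1-byte form 2E at offsets 0–0.
U+43A76 → 4-byte form F1 83 A9 B6 at offsets 1–4.
U+0F6B → 3-byte form E0 BD AB at offsets 5–7.
U+F14ED → 4-byte form F3 B1 93 AD at offsets 8–11.
U+21EF → 3-byte form E2 87 AF at offsets 12–14.
U+10A1 → 3-byte form E1 82 A1 at offsets 15–17.
U+9B0E → 3-byte form E9 AC 8E at offsets 18–20.
Offset 18 falls in char 7's range; it's byte 1 of E9 AC 8E = 0xE9.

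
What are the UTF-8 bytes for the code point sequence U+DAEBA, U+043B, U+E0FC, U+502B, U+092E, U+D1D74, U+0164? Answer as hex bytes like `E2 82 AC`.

U+DAEBA: 4-byte form → F3 9A BA BA.
U+043B: 2-byte form → D0 BB.
U+E0FC: 3-byte form → EE 83 BC.
U+502B: 3-byte form → E5 80 AB.
U+092E: 3-byte form → E0 A4 AE.
U+D1D74: 4-byte form → F3 91 B5 B4.
U+0164: 2-byte form → C5 A4.
Concatenated (21 bytes): F3 9A BA BA D0 BB EE 83 BC E5 80 AB E0 A4 AE F3 91 B5 B4 C5 A4.

F3 9A BA BA D0 BB EE 83 BC E5 80 AB E0 A4 AE F3 91 B5 B4 C5 A4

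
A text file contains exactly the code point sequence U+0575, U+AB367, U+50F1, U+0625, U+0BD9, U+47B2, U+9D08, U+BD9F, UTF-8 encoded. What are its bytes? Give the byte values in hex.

U+0575: 2-byte form → D5 B5.
U+AB367: 4-byte form → F2 AB 8D A7.
U+50F1: 3-byte form → E5 83 B1.
U+0625: 2-byte form → D8 A5.
U+0BD9: 3-byte form → E0 AF 99.
U+47B2: 3-byte form → E4 9E B2.
U+9D08: 3-byte form → E9 B4 88.
U+BD9F: 3-byte form → EB B6 9F.
Concatenated (23 bytes): D5 B5 F2 AB 8D A7 E5 83 B1 D8 A5 E0 AF 99 E4 9E B2 E9 B4 88 EB B6 9F.

D5 B5 F2 AB 8D A7 E5 83 B1 D8 A5 E0 AF 99 E4 9E B2 E9 B4 88 EB B6 9F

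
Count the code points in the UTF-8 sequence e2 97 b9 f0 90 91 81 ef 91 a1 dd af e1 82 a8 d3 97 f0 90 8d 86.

Byte at offset 0: 0xE2 = 11100010 → 3-byte char (#1). Advance 3.
Byte at offset 3: 0xF0 = 11110000 → 4-byte char (#2). Advance 4.
Byte at offset 7: 0xEF = 11101111 → 3-byte char (#3). Advance 3.
Byte at offset 10: 0xDD = 11011101 → 2-byte char (#4). Advance 2.
Byte at offset 12: 0xE1 = 11100001 → 3-byte char (#5). Advance 3.
Byte at offset 15: 0xD3 = 11010011 → 2-byte char (#6). Advance 2.
Byte at offset 17: 0xF0 = 11110000 → 4-byte char (#7). Advance 4.
Reached end at offset 21 after 7 code points.

7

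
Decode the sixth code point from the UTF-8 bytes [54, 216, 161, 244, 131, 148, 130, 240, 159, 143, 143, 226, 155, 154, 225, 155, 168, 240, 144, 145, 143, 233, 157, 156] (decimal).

Offset 0: leading byte 0x36 = 00110110 → 1-byte char #1 = 36.
Offset 1: leading byte 0xD8 = 11011000 → 2-byte char #2 = D8 A1.
Offset 3: leading byte 0xF4 = 11110100 → 4-byte char #3 = F4 83 94 82.
Offset 7: leading byte 0xF0 = 11110000 → 4-byte char #4 = F0 9F 8F 8F.
Offset 11: leading byte 0xE2 = 11100010 → 3-byte char #5 = E2 9B 9A.
Offset 14: leading byte 0xE1 = 11100001 → 3-byte char #6 = E1 9B A8.
Leading byte 0xE1 = 11100001 matches 1110xxxx → 3-byte sequence.
Byte 1: 0xE1 = 11100001, payload 0001 (4 bits).
Byte 2: 0x9B = 10011011 (10xxxxxx ✓), payload 011011.
Byte 3: 0xA8 = 10101000 (10xxxxxx ✓), payload 101000.
Concatenate: 0001011011101000 = 0x16E8 (16 bits → U+16E8).

U+16E8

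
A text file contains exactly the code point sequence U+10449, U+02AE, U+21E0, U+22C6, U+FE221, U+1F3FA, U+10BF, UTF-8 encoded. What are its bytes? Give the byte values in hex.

F0 90 91 89 CA AE E2 87 A0 E2 8B 86 F3 BE 88 A1 F0 9F 8F BA E1 82 BF

U+10449: 4-byte form → F0 90 91 89.
U+02AE: 2-byte form → CA AE.
U+21E0: 3-byte form → E2 87 A0.
U+22C6: 3-byte form → E2 8B 86.
U+FE221: 4-byte form → F3 BE 88 A1.
U+1F3FA: 4-byte form → F0 9F 8F BA.
U+10BF: 3-byte form → E1 82 BF.
Concatenated (23 bytes): F0 90 91 89 CA AE E2 87 A0 E2 8B 86 F3 BE 88 A1 F0 9F 8F BA E1 82 BF.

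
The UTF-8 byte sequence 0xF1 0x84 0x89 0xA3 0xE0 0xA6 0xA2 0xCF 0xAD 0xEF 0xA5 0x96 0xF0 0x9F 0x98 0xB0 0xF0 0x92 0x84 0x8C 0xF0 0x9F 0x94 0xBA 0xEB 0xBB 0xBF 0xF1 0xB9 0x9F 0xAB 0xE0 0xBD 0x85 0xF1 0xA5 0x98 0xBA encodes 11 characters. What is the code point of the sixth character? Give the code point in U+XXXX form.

Offset 0: leading byte 0xF1 = 11110001 → 4-byte char #1 = F1 84 89 A3.
Offset 4: leading byte 0xE0 = 11100000 → 3-byte char #2 = E0 A6 A2.
Offset 7: leading byte 0xCF = 11001111 → 2-byte char #3 = CF AD.
Offset 9: leading byte 0xEF = 11101111 → 3-byte char #4 = EF A5 96.
Offset 12: leading byte 0xF0 = 11110000 → 4-byte char #5 = F0 9F 98 B0.
Offset 16: leading byte 0xF0 = 11110000 → 4-byte char #6 = F0 92 84 8C.
Leading byte 0xF0 = 11110000 matches 11110xxx → 4-byte sequence.
Byte 1: 0xF0 = 11110000, payload 000 (3 bits).
Byte 2: 0x92 = 10010010 (10xxxxxx ✓), payload 010010.
Byte 3: 0x84 = 10000100 (10xxxxxx ✓), payload 000100.
Byte 4: 0x8C = 10001100 (10xxxxxx ✓), payload 001100.
Concatenate: 000010010000100001100 = 0x1210C (21 bits → U+1210C).

U+1210C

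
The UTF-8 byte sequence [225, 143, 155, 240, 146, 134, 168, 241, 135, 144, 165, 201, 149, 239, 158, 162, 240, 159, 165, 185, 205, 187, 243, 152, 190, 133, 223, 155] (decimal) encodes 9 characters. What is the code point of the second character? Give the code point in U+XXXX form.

Offset 0: leading byte 0xE1 = 11100001 → 3-byte char #1 = E1 8F 9B.
Offset 3: leading byte 0xF0 = 11110000 → 4-byte char #2 = F0 92 86 A8.
Leading byte 0xF0 = 11110000 matches 11110xxx → 4-byte sequence.
Byte 1: 0xF0 = 11110000, payload 000 (3 bits).
Byte 2: 0x92 = 10010010 (10xxxxxx ✓), payload 010010.
Byte 3: 0x86 = 10000110 (10xxxxxx ✓), payload 000110.
Byte 4: 0xA8 = 10101000 (10xxxxxx ✓), payload 101000.
Concatenate: 000010010000110101000 = 0x121A8 (21 bits → U+121A8).

U+121A8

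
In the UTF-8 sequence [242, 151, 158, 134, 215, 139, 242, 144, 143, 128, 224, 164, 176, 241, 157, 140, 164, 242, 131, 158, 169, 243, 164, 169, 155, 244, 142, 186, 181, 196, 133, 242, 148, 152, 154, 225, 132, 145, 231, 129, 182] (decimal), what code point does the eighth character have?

Offset 0: leading byte 0xF2 = 11110010 → 4-byte char #1 = F2 97 9E 86.
Offset 4: leading byte 0xD7 = 11010111 → 2-byte char #2 = D7 8B.
Offset 6: leading byte 0xF2 = 11110010 → 4-byte char #3 = F2 90 8F 80.
Offset 10: leading byte 0xE0 = 11100000 → 3-byte char #4 = E0 A4 B0.
Offset 13: leading byte 0xF1 = 11110001 → 4-byte char #5 = F1 9D 8C A4.
Offset 17: leading byte 0xF2 = 11110010 → 4-byte char #6 = F2 83 9E A9.
Offset 21: leading byte 0xF3 = 11110011 → 4-byte char #7 = F3 A4 A9 9B.
Offset 25: leading byte 0xF4 = 11110100 → 4-byte char #8 = F4 8E BA B5.
Leading byte 0xF4 = 11110100 matches 11110xxx → 4-byte sequence.
Byte 1: 0xF4 = 11110100, payload 100 (3 bits).
Byte 2: 0x8E = 10001110 (10xxxxxx ✓), payload 001110.
Byte 3: 0xBA = 10111010 (10xxxxxx ✓), payload 111010.
Byte 4: 0xB5 = 10110101 (10xxxxxx ✓), payload 110101.
Concatenate: 100001110111010110101 = 0x10EEB5 (21 bits → U+10EEB5).

U+10EEB5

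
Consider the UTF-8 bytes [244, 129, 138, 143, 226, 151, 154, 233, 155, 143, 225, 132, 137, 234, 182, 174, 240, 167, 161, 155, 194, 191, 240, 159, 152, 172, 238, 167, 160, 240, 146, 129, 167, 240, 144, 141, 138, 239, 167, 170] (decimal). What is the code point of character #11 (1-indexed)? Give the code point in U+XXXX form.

U+1034A

Offset 0: leading byte 0xF4 = 11110100 → 4-byte char #1 = F4 81 8A 8F.
Offset 4: leading byte 0xE2 = 11100010 → 3-byte char #2 = E2 97 9A.
Offset 7: leading byte 0xE9 = 11101001 → 3-byte char #3 = E9 9B 8F.
Offset 10: leading byte 0xE1 = 11100001 → 3-byte char #4 = E1 84 89.
Offset 13: leading byte 0xEA = 11101010 → 3-byte char #5 = EA B6 AE.
Offset 16: leading byte 0xF0 = 11110000 → 4-byte char #6 = F0 A7 A1 9B.
Offset 20: leading byte 0xC2 = 11000010 → 2-byte char #7 = C2 BF.
Offset 22: leading byte 0xF0 = 11110000 → 4-byte char #8 = F0 9F 98 AC.
Offset 26: leading byte 0xEE = 11101110 → 3-byte char #9 = EE A7 A0.
Offset 29: leading byte 0xF0 = 11110000 → 4-byte char #10 = F0 92 81 A7.
Offset 33: leading byte 0xF0 = 11110000 → 4-byte char #11 = F0 90 8D 8A.
Leading byte 0xF0 = 11110000 matches 11110xxx → 4-byte sequence.
Byte 1: 0xF0 = 11110000, payload 000 (3 bits).
Byte 2: 0x90 = 10010000 (10xxxxxx ✓), payload 010000.
Byte 3: 0x8D = 10001101 (10xxxxxx ✓), payload 001101.
Byte 4: 0x8A = 10001010 (10xxxxxx ✓), payload 001010.
Concatenate: 000010000001101001010 = 0x1034A (21 bits → U+1034A).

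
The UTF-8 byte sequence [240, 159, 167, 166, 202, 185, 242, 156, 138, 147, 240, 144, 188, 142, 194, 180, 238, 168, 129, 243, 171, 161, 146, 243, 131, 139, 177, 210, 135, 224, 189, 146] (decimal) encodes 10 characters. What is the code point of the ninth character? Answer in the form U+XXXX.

U+0487

Offset 0: leading byte 0xF0 = 11110000 → 4-byte char #1 = F0 9F A7 A6.
Offset 4: leading byte 0xCA = 11001010 → 2-byte char #2 = CA B9.
Offset 6: leading byte 0xF2 = 11110010 → 4-byte char #3 = F2 9C 8A 93.
Offset 10: leading byte 0xF0 = 11110000 → 4-byte char #4 = F0 90 BC 8E.
Offset 14: leading byte 0xC2 = 11000010 → 2-byte char #5 = C2 B4.
Offset 16: leading byte 0xEE = 11101110 → 3-byte char #6 = EE A8 81.
Offset 19: leading byte 0xF3 = 11110011 → 4-byte char #7 = F3 AB A1 92.
Offset 23: leading byte 0xF3 = 11110011 → 4-byte char #8 = F3 83 8B B1.
Offset 27: leading byte 0xD2 = 11010010 → 2-byte char #9 = D2 87.
Leading byte 0xD2 = 11010010 matches 110xxxxx → 2-byte sequence.
Byte 1: 0xD2 = 11010010, payload 10010 (5 bits).
Byte 2: 0x87 = 10000111 (10xxxxxx ✓), payload 000111.
Concatenate: 10010000111 = 0x487 (11 bits → U+0487).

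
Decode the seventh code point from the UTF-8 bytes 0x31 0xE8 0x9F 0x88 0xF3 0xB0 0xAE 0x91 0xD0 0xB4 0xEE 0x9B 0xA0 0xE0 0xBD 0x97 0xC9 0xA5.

U+0265

Offset 0: leading byte 0x31 = 00110001 → 1-byte char #1 = 31.
Offset 1: leading byte 0xE8 = 11101000 → 3-byte char #2 = E8 9F 88.
Offset 4: leading byte 0xF3 = 11110011 → 4-byte char #3 = F3 B0 AE 91.
Offset 8: leading byte 0xD0 = 11010000 → 2-byte char #4 = D0 B4.
Offset 10: leading byte 0xEE = 11101110 → 3-byte char #5 = EE 9B A0.
Offset 13: leading byte 0xE0 = 11100000 → 3-byte char #6 = E0 BD 97.
Offset 16: leading byte 0xC9 = 11001001 → 2-byte char #7 = C9 A5.
Leading byte 0xC9 = 11001001 matches 110xxxxx → 2-byte sequence.
Byte 1: 0xC9 = 11001001, payload 01001 (5 bits).
Byte 2: 0xA5 = 10100101 (10xxxxxx ✓), payload 100101.
Concatenate: 01001100101 = 0x265 (11 bits → U+0265).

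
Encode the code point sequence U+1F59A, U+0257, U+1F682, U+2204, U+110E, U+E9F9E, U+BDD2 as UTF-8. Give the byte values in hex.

U+1F59A: 4-byte form → F0 9F 96 9A.
U+0257: 2-byte form → C9 97.
U+1F682: 4-byte form → F0 9F 9A 82.
U+2204: 3-byte form → E2 88 84.
U+110E: 3-byte form → E1 84 8E.
U+E9F9E: 4-byte form → F3 A9 BE 9E.
U+BDD2: 3-byte form → EB B7 92.
Concatenated (23 bytes): F0 9F 96 9A C9 97 F0 9F 9A 82 E2 88 84 E1 84 8E F3 A9 BE 9E EB B7 92.

F0 9F 96 9A C9 97 F0 9F 9A 82 E2 88 84 E1 84 8E F3 A9 BE 9E EB B7 92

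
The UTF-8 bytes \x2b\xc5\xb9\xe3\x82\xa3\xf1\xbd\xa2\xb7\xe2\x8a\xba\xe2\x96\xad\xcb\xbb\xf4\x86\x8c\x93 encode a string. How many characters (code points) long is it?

Byte at offset 0: 0x2B = 00101011 → 1-byte char (#1). Advance 1.
Byte at offset 1: 0xC5 = 11000101 → 2-byte char (#2). Advance 2.
Byte at offset 3: 0xE3 = 11100011 → 3-byte char (#3). Advance 3.
Byte at offset 6: 0xF1 = 11110001 → 4-byte char (#4). Advance 4.
Byte at offset 10: 0xE2 = 11100010 → 3-byte char (#5). Advance 3.
Byte at offset 13: 0xE2 = 11100010 → 3-byte char (#6). Advance 3.
Byte at offset 16: 0xCB = 11001011 → 2-byte char (#7). Advance 2.
Byte at offset 18: 0xF4 = 11110100 → 4-byte char (#8). Advance 4.
Reached end at offset 22 after 8 code points.

8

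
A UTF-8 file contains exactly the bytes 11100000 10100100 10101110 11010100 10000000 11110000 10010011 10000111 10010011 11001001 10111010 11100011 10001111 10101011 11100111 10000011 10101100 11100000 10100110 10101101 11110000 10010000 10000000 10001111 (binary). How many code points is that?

Byte at offset 0: 0xE0 = 11100000 → 3-byte char (#1). Advance 3.
Byte at offset 3: 0xD4 = 11010100 → 2-byte char (#2). Advance 2.
Byte at offset 5: 0xF0 = 11110000 → 4-byte char (#3). Advance 4.
Byte at offset 9: 0xC9 = 11001001 → 2-byte char (#4). Advance 2.
Byte at offset 11: 0xE3 = 11100011 → 3-byte char (#5). Advance 3.
Byte at offset 14: 0xE7 = 11100111 → 3-byte char (#6). Advance 3.
Byte at offset 17: 0xE0 = 11100000 → 3-byte char (#7). Advance 3.
Byte at offset 20: 0xF0 = 11110000 → 4-byte char (#8). Advance 4.
Reached end at offset 24 after 8 code points.

8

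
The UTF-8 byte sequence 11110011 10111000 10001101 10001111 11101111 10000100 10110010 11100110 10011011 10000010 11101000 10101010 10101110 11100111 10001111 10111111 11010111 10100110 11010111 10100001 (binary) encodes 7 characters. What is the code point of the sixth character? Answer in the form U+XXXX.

Offset 0: leading byte 0xF3 = 11110011 → 4-byte char #1 = F3 B8 8D 8F.
Offset 4: leading byte 0xEF = 11101111 → 3-byte char #2 = EF 84 B2.
Offset 7: leading byte 0xE6 = 11100110 → 3-byte char #3 = E6 9B 82.
Offset 10: leading byte 0xE8 = 11101000 → 3-byte char #4 = E8 AA AE.
Offset 13: leading byte 0xE7 = 11100111 → 3-byte char #5 = E7 8F BF.
Offset 16: leading byte 0xD7 = 11010111 → 2-byte char #6 = D7 A6.
Leading byte 0xD7 = 11010111 matches 110xxxxx → 2-byte sequence.
Byte 1: 0xD7 = 11010111, payload 10111 (5 bits).
Byte 2: 0xA6 = 10100110 (10xxxxxx ✓), payload 100110.
Concatenate: 10111100110 = 0x5E6 (11 bits → U+05E6).

U+05E6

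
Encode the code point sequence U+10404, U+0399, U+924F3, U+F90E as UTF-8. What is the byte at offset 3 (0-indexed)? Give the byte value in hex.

0x84

U+10404 → 4-byte form F0 90 90 84 at offsets 0–3.
Offset 3 falls in char 1's range; it's byte 4 of F0 90 90 84 = 0x84.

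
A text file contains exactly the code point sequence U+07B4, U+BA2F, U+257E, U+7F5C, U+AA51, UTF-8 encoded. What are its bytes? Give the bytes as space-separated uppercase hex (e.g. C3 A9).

DE B4 EB A8 AF E2 95 BE E7 BD 9C EA A9 91

U+07B4: 2-byte form → DE B4.
U+BA2F: 3-byte form → EB A8 AF.
U+257E: 3-byte form → E2 95 BE.
U+7F5C: 3-byte form → E7 BD 9C.
U+AA51: 3-byte form → EA A9 91.
Concatenated (14 bytes): DE B4 EB A8 AF E2 95 BE E7 BD 9C EA A9 91.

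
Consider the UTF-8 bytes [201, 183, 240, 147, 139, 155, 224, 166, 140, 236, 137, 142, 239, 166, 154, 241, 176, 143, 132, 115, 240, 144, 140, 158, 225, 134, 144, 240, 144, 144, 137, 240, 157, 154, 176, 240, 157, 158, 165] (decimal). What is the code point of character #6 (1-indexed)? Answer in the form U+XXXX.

Offset 0: leading byte 0xC9 = 11001001 → 2-byte char #1 = C9 B7.
Offset 2: leading byte 0xF0 = 11110000 → 4-byte char #2 = F0 93 8B 9B.
Offset 6: leading byte 0xE0 = 11100000 → 3-byte char #3 = E0 A6 8C.
Offset 9: leading byte 0xEC = 11101100 → 3-byte char #4 = EC 89 8E.
Offset 12: leading byte 0xEF = 11101111 → 3-byte char #5 = EF A6 9A.
Offset 15: leading byte 0xF1 = 11110001 → 4-byte char #6 = F1 B0 8F 84.
Leading byte 0xF1 = 11110001 matches 11110xxx → 4-byte sequence.
Byte 1: 0xF1 = 11110001, payload 001 (3 bits).
Byte 2: 0xB0 = 10110000 (10xxxxxx ✓), payload 110000.
Byte 3: 0x8F = 10001111 (10xxxxxx ✓), payload 001111.
Byte 4: 0x84 = 10000100 (10xxxxxx ✓), payload 000100.
Concatenate: 001110000001111000100 = 0x703C4 (21 bits → U+703C4).

U+703C4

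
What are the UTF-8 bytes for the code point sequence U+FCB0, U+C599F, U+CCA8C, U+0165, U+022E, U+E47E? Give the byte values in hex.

U+FCB0: 3-byte form → EF B2 B0.
U+C599F: 4-byte form → F3 85 A6 9F.
U+CCA8C: 4-byte form → F3 8C AA 8C.
U+0165: 2-byte form → C5 A5.
U+022E: 2-byte form → C8 AE.
U+E47E: 3-byte form → EE 91 BE.
Concatenated (18 bytes): EF B2 B0 F3 85 A6 9F F3 8C AA 8C C5 A5 C8 AE EE 91 BE.

EF B2 B0 F3 85 A6 9F F3 8C AA 8C C5 A5 C8 AE EE 91 BE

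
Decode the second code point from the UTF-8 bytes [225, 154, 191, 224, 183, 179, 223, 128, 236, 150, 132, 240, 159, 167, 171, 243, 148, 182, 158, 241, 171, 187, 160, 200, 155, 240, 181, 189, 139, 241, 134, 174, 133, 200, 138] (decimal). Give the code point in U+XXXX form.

U+0DF3

Offset 0: leading byte 0xE1 = 11100001 → 3-byte char #1 = E1 9A BF.
Offset 3: leading byte 0xE0 = 11100000 → 3-byte char #2 = E0 B7 B3.
Leading byte 0xE0 = 11100000 matches 1110xxxx → 3-byte sequence.
Byte 1: 0xE0 = 11100000, payload 0000 (4 bits).
Byte 2: 0xB7 = 10110111 (10xxxxxx ✓), payload 110111.
Byte 3: 0xB3 = 10110011 (10xxxxxx ✓), payload 110011.
Concatenate: 0000110111110011 = 0xDF3 (16 bits → U+0DF3).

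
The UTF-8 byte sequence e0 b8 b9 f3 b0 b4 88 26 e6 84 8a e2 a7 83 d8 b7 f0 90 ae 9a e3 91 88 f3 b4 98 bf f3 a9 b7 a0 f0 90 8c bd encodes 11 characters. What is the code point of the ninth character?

Offset 0: leading byte 0xE0 = 11100000 → 3-byte char #1 = E0 B8 B9.
Offset 3: leading byte 0xF3 = 11110011 → 4-byte char #2 = F3 B0 B4 88.
Offset 7: leading byte 0x26 = 00100110 → 1-byte char #3 = 26.
Offset 8: leading byte 0xE6 = 11100110 → 3-byte char #4 = E6 84 8A.
Offset 11: leading byte 0xE2 = 11100010 → 3-byte char #5 = E2 A7 83.
Offset 14: leading byte 0xD8 = 11011000 → 2-byte char #6 = D8 B7.
Offset 16: leading byte 0xF0 = 11110000 → 4-byte char #7 = F0 90 AE 9A.
Offset 20: leading byte 0xE3 = 11100011 → 3-byte char #8 = E3 91 88.
Offset 23: leading byte 0xF3 = 11110011 → 4-byte char #9 = F3 B4 98 BF.
Leading byte 0xF3 = 11110011 matches 11110xxx → 4-byte sequence.
Byte 1: 0xF3 = 11110011, payload 011 (3 bits).
Byte 2: 0xB4 = 10110100 (10xxxxxx ✓), payload 110100.
Byte 3: 0x98 = 10011000 (10xxxxxx ✓), payload 011000.
Byte 4: 0xBF = 10111111 (10xxxxxx ✓), payload 111111.
Concatenate: 011110100011000111111 = 0xF463F (21 bits → U+F463F).

U+F463F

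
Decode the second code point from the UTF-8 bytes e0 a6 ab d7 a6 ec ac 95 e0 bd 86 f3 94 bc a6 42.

U+05E6

Offset 0: leading byte 0xE0 = 11100000 → 3-byte char #1 = E0 A6 AB.
Offset 3: leading byte 0xD7 = 11010111 → 2-byte char #2 = D7 A6.
Leading byte 0xD7 = 11010111 matches 110xxxxx → 2-byte sequence.
Byte 1: 0xD7 = 11010111, payload 10111 (5 bits).
Byte 2: 0xA6 = 10100110 (10xxxxxx ✓), payload 100110.
Concatenate: 10111100110 = 0x5E6 (11 bits → U+05E6).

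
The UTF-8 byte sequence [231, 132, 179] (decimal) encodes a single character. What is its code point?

Leading byte 0xE7 = 11100111 matches 1110xxxx → 3-byte sequence.
Byte 1: 0xE7 = 11100111, payload 0111 (4 bits).
Byte 2: 0x84 = 10000100 (10xxxxxx ✓), payload 000100.
Byte 3: 0xB3 = 10110011 (10xxxxxx ✓), payload 110011.
Concatenate: 0111000100110011 = 0x7133 (16 bits → U+7133).

U+7133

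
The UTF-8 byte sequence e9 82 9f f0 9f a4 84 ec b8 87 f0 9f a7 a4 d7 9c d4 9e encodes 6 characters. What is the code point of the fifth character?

Offset 0: leading byte 0xE9 = 11101001 → 3-byte char #1 = E9 82 9F.
Offset 3: leading byte 0xF0 = 11110000 → 4-byte char #2 = F0 9F A4 84.
Offset 7: leading byte 0xEC = 11101100 → 3-byte char #3 = EC B8 87.
Offset 10: leading byte 0xF0 = 11110000 → 4-byte char #4 = F0 9F A7 A4.
Offset 14: leading byte 0xD7 = 11010111 → 2-byte char #5 = D7 9C.
Leading byte 0xD7 = 11010111 matches 110xxxxx → 2-byte sequence.
Byte 1: 0xD7 = 11010111, payload 10111 (5 bits).
Byte 2: 0x9C = 10011100 (10xxxxxx ✓), payload 011100.
Concatenate: 10111011100 = 0x5DC (11 bits → U+05DC).

U+05DC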